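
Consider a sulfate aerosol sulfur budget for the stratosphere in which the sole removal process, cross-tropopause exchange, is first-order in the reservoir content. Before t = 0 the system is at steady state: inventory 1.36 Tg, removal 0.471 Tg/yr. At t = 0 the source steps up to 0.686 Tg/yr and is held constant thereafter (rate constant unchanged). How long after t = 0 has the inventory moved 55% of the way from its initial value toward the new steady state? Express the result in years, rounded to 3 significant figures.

τ = M₀/F₀ = 1.36/0.471 = 2.887 yr.
The remaining gap fraction is e^(−t/τ); 55% covered ⇒ e^(−t/τ) = 0.450.
t = −τ ln(0.450) = 2.887 × 0.7985 = 2.306 yr.

2.31 yr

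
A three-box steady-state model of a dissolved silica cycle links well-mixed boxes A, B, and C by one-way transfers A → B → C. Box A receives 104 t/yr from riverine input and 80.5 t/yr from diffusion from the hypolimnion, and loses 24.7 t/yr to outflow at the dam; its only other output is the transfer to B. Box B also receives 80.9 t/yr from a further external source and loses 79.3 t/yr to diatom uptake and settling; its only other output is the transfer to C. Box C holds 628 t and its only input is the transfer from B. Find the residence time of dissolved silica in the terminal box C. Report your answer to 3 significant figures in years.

3.89 yr

Box A: F(A→B) = (104 + 80.5) − 24.7 = 159.80 t/yr.
Box B: F(B→C) = (159.80 + 80.9) − 79.3 = 161.40 t/yr.
Box C throughput = its input = 161.40 t/yr; τ = 628 / 161.40 = 3.891 yr.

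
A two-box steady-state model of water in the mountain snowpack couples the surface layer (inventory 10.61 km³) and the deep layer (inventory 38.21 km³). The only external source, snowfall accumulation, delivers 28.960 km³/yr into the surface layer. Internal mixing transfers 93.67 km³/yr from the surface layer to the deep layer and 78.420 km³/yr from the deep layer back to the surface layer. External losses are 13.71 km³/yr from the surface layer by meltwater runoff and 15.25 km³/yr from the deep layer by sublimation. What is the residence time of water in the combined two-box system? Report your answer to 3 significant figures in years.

1.69 yr

Residence time in the combined system uses the total inventory and the total *external* removal — internal exchanges between the two boxes cancel.
M_total = 10.61 + 38.21 = 48.820 km³.
ΣF_external_out = 13.71 + 15.25 = 28.960 km³/yr.
τ = M_total / ΣF_ext = 48.820 / 28.960 = 1.686 yr.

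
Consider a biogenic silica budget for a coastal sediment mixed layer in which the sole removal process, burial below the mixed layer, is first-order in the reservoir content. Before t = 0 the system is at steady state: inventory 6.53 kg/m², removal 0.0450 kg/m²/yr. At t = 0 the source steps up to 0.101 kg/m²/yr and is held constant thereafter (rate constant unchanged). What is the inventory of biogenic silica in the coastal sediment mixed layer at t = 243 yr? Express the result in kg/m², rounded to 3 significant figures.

13.1 kg/m²

The sink rate constant is k = F₀/M₀ = 0.0450/6.53 = 0.006891 yr⁻¹.
Solving dM/dt = F₁ − kM with M(0) = M₀ gives M(t) = F₁/k + (M₀ − F₁/k)·e^(−kt).
F₁/k = 0.101/0.006891 = 14.656 kg/m²; kt = 0.006891 × 243 = 1.675, e^(−kt) = 0.1874.
M(243) = 14.656 + (6.53 − 14.656) × 0.1874 = 14.656 − 1.523 = 13.133 kg/m².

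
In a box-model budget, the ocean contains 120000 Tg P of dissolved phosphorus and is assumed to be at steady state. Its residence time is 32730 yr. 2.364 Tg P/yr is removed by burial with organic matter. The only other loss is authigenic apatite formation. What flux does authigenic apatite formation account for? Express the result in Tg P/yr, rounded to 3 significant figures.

Total removal F = M/τ = 120000 / 32730 = 3.666 Tg P/yr.
Authigenic apatite formation = F − (2.364) = 3.666 − 2.364 = 1.302 Tg P/yr.

1.30 Tg P/yr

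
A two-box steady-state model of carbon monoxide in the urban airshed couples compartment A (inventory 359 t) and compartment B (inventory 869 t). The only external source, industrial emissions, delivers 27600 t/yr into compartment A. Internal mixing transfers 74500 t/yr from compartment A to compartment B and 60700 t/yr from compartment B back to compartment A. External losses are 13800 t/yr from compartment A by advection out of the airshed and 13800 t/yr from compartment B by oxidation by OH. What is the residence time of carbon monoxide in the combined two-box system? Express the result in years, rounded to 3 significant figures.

Residence time in the combined system uses the total inventory and the total *external* removal — internal exchanges between the two boxes cancel.
M_total = 359 + 869 = 1228.0 t.
ΣF_external_out = 13800 + 13800 = 27600 t/yr.
τ = M_total / ΣF_ext = 1228.0 / 27600 = 0.04449 yr.

0.0445 yr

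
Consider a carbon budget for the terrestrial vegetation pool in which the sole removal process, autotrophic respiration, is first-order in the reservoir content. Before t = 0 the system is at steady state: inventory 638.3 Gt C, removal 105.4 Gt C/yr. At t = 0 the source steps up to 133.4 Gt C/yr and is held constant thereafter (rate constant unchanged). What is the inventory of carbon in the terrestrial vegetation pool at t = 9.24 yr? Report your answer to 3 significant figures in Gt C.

The sink rate constant is k = F₀/M₀ = 105.4/638.3 = 0.1651 yr⁻¹.
Solving dM/dt = F₁ − kM with M(0) = M₀ gives M(t) = F₁/k + (M₀ − F₁/k)·e^(−kt).
F₁/k = 133.4/0.1651 = 807.87 Gt C; kt = 0.1651 × 9.24 = 1.526, e^(−kt) = 0.2175.
M(9.24) = 807.87 + (638.3 − 807.87) × 0.2175 = 807.87 − 36.87 = 770.99 Gt C.

771 Gt C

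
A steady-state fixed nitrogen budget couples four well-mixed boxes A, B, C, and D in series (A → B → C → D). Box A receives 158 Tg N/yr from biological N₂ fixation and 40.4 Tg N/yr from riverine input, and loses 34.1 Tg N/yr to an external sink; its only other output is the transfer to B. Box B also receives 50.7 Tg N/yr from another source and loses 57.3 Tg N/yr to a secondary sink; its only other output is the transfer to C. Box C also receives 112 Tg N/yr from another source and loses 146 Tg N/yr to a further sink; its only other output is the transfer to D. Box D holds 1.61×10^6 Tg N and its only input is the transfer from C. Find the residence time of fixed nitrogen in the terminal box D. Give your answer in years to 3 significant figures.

Box A: F(A→B) = (158 + 40.4) − 34.1 = 164.30 Tg N/yr.
Box B: F(B→C) = (164.30 + 50.7) − 57.3 = 157.70 Tg N/yr.
Box C: F(C→D) = (157.70 + 112) − 146 = 123.70 Tg N/yr.
Box D throughput = its input = 123.70 Tg N/yr; τ = 1.61×10^6 / 123.70 = 13020 yr.

13000 yr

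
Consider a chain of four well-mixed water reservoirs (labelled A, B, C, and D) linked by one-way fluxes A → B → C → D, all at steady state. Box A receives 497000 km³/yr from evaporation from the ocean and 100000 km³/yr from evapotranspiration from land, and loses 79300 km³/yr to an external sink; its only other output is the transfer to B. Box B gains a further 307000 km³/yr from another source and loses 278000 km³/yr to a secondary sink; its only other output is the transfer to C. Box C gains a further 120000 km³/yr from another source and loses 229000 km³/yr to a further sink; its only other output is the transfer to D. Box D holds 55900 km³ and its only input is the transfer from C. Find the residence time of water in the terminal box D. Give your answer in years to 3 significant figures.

0.128 yr

Box A: F(A→B) = (497000 + 100000) − 79300 = 517700 km³/yr.
Box B: F(B→C) = (517700 + 307000) − 278000 = 546700 km³/yr.
Box C: F(C→D) = (546700 + 120000) − 229000 = 437700 km³/yr.
Box D throughput = its input = 437700 km³/yr; τ = 55900 / 437700 = 0.1277 yr.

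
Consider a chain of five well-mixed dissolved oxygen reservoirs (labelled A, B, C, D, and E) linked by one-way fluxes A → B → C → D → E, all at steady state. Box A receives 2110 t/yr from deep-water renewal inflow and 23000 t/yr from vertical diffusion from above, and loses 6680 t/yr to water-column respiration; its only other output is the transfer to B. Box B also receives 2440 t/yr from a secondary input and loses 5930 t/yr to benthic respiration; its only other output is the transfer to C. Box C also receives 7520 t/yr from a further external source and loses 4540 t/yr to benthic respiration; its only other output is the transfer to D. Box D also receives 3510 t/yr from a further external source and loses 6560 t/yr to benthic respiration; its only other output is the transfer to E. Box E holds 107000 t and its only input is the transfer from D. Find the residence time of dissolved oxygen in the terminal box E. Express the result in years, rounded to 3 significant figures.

Box A: F(A→B) = (2110 + 23000) − 6680 = 18430 t/yr.
Box B: F(B→C) = (18430 + 2440) − 5930 = 14940 t/yr.
Box C: F(C→D) = (14940 + 7520) − 4540 = 17920 t/yr.
Box D: F(D→E) = (17920 + 3510) − 6560 = 14870 t/yr.
Box E throughput = its input = 14870 t/yr; τ = 107000 / 14870 = 7.196 yr.

7.20 yr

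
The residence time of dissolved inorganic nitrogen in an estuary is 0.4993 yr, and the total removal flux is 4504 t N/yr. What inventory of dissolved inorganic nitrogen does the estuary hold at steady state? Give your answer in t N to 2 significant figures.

2200 t N

τ = M/F ⇒ M = τ × F = 0.4993 × 4504 = 2249 t N.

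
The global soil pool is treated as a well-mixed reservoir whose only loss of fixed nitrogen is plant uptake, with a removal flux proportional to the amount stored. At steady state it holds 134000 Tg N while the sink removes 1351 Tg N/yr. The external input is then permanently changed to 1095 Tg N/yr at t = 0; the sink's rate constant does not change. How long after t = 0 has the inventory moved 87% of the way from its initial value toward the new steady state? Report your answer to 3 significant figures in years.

202 yr

τ = M₀/F₀ = 134000/1351 = 99.19 yr.
The remaining gap fraction is e^(−t/τ); 87% covered ⇒ e^(−t/τ) = 0.130.
t = −τ ln(0.130) = 99.19 × 2.040 = 202.4 yr.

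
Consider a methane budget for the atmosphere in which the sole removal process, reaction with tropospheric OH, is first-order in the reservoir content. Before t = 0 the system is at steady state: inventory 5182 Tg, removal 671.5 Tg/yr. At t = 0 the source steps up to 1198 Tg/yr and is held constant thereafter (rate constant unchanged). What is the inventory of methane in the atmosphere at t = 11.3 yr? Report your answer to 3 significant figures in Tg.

8310 Tg

The sink rate constant is k = F₀/M₀ = 671.5/5182 = 0.1296 yr⁻¹.
Solving dM/dt = F₁ − kM with M(0) = M₀ gives M(t) = F₁/k + (M₀ − F₁/k)·e^(−kt).
F₁/k = 1198/0.1296 = 9245.0 Tg; kt = 0.1296 × 11.3 = 1.464, e^(−kt) = 0.2312.
M(11.3) = 9245.0 + (5182 − 9245.0) × 0.2312 = 9245.0 − 939.5 = 8305.5 Tg.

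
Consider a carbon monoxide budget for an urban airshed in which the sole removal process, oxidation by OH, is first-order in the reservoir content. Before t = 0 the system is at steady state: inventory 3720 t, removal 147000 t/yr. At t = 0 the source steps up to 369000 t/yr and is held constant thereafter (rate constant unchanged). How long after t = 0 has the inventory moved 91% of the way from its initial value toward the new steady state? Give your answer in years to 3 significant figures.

τ = M₀/F₀ = 3720/147000 = 0.02531 yr.
The remaining gap fraction is e^(−t/τ); 91% covered ⇒ e^(−t/τ) = 0.0900.
t = −τ ln(0.0900) = 0.02531 × 2.408 = 0.06094 yr.

0.0609 yr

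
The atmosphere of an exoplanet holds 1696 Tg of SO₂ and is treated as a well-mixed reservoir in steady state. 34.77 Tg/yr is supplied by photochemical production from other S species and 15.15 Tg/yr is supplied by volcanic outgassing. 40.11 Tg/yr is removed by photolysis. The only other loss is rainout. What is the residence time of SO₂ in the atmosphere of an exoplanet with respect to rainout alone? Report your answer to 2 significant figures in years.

170 yr

At steady state ΣF_in = ΣF_out.
ΣF_in = 34.77 + 15.15 = 49.920 Tg/yr.
Rainout flux = ΣF_in − (40.11) = 49.920 − 40.11 = 9.810 Tg/yr.
τ = M / F = 1696 / 9.810 = 172.9 yr.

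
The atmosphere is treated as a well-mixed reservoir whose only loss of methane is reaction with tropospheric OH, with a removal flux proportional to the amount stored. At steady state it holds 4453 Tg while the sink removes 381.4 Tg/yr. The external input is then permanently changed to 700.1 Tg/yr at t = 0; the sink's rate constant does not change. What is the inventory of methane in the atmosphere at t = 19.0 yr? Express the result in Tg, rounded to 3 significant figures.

7440 Tg

The sink rate constant is k = F₀/M₀ = 381.4/4453 = 0.08565 yr⁻¹.
Solving dM/dt = F₁ − kM with M(0) = M₀ gives M(t) = F₁/k + (M₀ − F₁/k)·e^(−kt).
F₁/k = 700.1/0.08565 = 8174.0 Tg; kt = 0.08565 × 19.0 = 1.627, e^(−kt) = 0.1964.
M(19.0) = 8174.0 + (4453 − 8174.0) × 0.1964 = 8174.0 − 731.0 = 7443.0 Tg.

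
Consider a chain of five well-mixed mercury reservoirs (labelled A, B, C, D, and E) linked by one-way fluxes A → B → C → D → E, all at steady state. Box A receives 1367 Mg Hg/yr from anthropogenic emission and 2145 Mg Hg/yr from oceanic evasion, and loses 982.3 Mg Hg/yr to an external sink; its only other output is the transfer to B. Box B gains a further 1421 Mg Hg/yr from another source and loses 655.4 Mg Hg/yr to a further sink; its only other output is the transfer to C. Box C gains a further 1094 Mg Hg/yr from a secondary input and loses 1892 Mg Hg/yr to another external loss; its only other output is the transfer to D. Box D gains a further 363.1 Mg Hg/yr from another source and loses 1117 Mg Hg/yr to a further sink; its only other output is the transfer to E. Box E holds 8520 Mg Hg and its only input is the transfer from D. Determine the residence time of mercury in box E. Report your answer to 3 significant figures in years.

4.89 yr

Box A: F(A→B) = (1367 + 2145) − 982.3 = 2529.7 Mg Hg/yr.
Box B: F(B→C) = (2529.7 + 1421) − 655.4 = 3295.3 Mg Hg/yr.
Box C: F(C→D) = (3295.3 + 1094) − 1892 = 2497.3 Mg Hg/yr.
Box D: F(D→E) = (2497.3 + 363.1) − 1117 = 1743.4 Mg Hg/yr.
Box E throughput = its input = 1743.4 Mg Hg/yr; τ = 8520 / 1743.4 = 4.887 yr.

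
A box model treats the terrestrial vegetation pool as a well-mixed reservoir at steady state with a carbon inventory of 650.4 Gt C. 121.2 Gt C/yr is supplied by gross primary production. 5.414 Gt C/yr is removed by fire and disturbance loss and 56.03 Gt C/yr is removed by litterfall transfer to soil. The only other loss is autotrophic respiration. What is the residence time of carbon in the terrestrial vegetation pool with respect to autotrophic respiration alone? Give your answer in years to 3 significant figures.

10.9 yr

At steady state ΣF_in = ΣF_out.
ΣF_in = 121.20 Gt C/yr.
Autotrophic respiration flux = ΣF_in − (5.414 + 56.03) = 121.20 − 61.44 = 59.76 Gt C/yr.
τ = M / F = 650.4 / 59.76 = 10.88 yr.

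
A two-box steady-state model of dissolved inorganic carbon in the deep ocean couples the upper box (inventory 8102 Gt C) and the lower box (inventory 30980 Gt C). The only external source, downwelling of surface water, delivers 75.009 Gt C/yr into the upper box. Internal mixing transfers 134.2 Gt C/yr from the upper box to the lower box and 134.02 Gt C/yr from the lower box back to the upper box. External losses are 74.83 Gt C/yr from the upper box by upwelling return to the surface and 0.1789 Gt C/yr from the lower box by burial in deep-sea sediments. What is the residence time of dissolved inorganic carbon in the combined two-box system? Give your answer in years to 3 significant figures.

For the system as a whole, the A↔B exchange is internal and contributes nothing to the throughput; only the external sinks remove mass.
M_total = 8102 + 30980 = 39082 Gt C.
ΣF_external_out = 74.83 + 0.1789 = 75.009 Gt C/yr.
τ = M_total / ΣF_ext = 39082 / 75.009 = 521.0 yr.

521 yr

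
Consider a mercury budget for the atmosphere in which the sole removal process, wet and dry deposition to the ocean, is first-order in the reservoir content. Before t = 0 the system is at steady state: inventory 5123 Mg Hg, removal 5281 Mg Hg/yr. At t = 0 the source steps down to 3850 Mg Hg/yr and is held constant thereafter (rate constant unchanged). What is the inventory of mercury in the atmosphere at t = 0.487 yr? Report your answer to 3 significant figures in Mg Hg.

4580 Mg Hg

The sink rate constant is k = F₀/M₀ = 5281/5123 = 1.031 yr⁻¹.
Solving dM/dt = F₁ − kM with M(0) = M₀ gives M(t) = F₁/k + (M₀ − F₁/k)·e^(−kt).
F₁/k = 3850/1.031 = 3734.8 Mg Hg; kt = 1.031 × 0.487 = 0.5020, e^(−kt) = 0.6053.
M(0.487) = 3734.8 + (5123 − 3734.8) × 0.6053 = 3734.8 + 840.3 = 4575.1 Mg Hg.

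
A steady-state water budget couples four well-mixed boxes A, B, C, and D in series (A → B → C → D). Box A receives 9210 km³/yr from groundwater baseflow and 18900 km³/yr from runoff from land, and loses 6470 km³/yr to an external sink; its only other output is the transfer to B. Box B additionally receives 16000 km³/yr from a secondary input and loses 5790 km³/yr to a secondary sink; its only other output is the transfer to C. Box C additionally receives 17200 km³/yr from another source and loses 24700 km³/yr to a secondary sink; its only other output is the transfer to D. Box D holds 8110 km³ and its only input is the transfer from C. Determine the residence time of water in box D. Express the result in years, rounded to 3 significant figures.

0.333 yr

Box A: F(A→B) = (9210 + 18900) − 6470 = 21640 km³/yr.
Box B: F(B→C) = (21640 + 16000) − 5790 = 31850 km³/yr.
Box C: F(C→D) = (31850 + 17200) − 24700 = 24350 km³/yr.
Box D throughput = its input = 24350 km³/yr; τ = 8110 / 24350 = 0.3331 yr.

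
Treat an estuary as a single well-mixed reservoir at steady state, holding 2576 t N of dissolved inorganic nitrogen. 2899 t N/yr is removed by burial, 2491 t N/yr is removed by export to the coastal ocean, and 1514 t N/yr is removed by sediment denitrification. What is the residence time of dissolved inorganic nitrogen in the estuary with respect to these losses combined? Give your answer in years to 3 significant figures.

Total removal = 2899 + 2491 + 1514 = 6904.0 t N/yr.
τ = M / ΣF_out = 2576 / 6904.0 = 0.3731 yr.

0.373 yr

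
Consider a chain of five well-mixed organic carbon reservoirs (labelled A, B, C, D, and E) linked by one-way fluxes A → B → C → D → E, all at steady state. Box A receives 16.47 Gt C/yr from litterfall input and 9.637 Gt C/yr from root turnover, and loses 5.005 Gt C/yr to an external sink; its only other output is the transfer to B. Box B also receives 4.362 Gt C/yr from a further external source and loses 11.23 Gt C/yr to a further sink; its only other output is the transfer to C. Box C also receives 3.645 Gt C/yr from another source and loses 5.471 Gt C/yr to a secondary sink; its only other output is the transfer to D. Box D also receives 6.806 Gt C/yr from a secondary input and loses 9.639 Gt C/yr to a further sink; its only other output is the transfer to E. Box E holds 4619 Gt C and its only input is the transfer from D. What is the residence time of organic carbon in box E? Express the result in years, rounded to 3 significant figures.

482 yr

Box A: F(A→B) = (16.47 + 9.637) − 5.005 = 21.102 Gt C/yr.
Box B: F(B→C) = (21.102 + 4.362) − 11.23 = 14.234 Gt C/yr.
Box C: F(C→D) = (14.234 + 3.645) − 5.471 = 12.408 Gt C/yr.
Box D: F(D→E) = (12.408 + 6.806) − 9.639 = 9.5750 Gt C/yr.
Box E throughput = its input = 9.5750 Gt C/yr; τ = 4619 / 9.5750 = 482.4 yr.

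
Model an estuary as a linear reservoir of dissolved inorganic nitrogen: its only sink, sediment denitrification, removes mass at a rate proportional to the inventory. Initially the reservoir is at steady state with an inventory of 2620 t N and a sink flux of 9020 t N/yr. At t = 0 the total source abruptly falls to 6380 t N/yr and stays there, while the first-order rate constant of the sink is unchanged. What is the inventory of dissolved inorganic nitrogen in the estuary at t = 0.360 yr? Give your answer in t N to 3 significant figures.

2080 t N

τ = M₀/F₀ = 2620/9020 = 0.2905 yr; rate constant k = 1/τ.
New steady state M_∞ = F₁/k = F₁·τ = 6380 × 0.2905 = 1853.2 t N.
M(t) = M_∞ + (M₀ − M_∞)·e^(−t/τ); t/τ = 0.360/0.2905 = 1.239, so e^(−t/τ) = 0.2896.
M(t) = 1853.2 + 766.8 × 0.2896 = 2075.2 t N.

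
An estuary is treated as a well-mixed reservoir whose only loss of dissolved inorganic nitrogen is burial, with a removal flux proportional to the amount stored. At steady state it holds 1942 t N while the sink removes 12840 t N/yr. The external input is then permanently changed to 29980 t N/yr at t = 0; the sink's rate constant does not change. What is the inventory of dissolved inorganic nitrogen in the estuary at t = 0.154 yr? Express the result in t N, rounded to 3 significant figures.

3600 t N

τ = M₀/F₀ = 1942/12840 = 0.1512 yr; rate constant k = 1/τ.
New steady state M_∞ = F₁/k = F₁·τ = 29980 × 0.1512 = 4534.4 t N.
M(t) = M_∞ + (M₀ − M_∞)·e^(−t/τ); t/τ = 0.154/0.1512 = 1.018, so e^(−t/τ) = 0.3612.
M(t) = 4534.4 − 2592 × 0.3612 = 3597.9 t N.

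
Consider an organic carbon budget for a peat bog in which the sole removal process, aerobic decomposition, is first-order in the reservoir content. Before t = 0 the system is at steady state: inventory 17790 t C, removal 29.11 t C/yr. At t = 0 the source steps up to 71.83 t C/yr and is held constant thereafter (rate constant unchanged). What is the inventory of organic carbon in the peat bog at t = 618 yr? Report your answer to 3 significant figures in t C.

τ = M₀/F₀ = 17790/29.11 = 611.1 yr; rate constant k = 1/τ.
New steady state M_∞ = F₁/k = F₁·τ = 71.83 × 611.1 = 43897 t C.
M(t) = M_∞ + (M₀ − M_∞)·e^(−t/τ); t/τ = 618/611.1 = 1.011, so e^(−t/τ) = 0.3638.
M(t) = 43897 − 26110 × 0.3638 = 34400 t C.

34400 t C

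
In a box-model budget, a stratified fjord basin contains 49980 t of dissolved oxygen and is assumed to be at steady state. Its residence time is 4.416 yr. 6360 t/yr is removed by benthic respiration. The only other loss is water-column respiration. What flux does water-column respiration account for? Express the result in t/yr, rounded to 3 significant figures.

Total removal F = M/τ = 49980 / 4.416 = 11320 t/yr.
Water-column respiration = F − (6360) = 11320 − 6360 = 4958 t/yr.

4960 t/yr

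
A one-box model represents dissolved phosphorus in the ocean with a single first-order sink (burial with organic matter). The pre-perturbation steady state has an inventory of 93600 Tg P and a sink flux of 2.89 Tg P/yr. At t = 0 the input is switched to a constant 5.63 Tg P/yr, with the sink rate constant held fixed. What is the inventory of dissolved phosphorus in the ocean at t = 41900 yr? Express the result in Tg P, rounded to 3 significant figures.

158000 Tg P

The sink rate constant is k = F₀/M₀ = 2.89/93600 = 3.088×10^-5 yr⁻¹.
Solving dM/dt = F₁ − kM with M(0) = M₀ gives M(t) = F₁/k + (M₀ − F₁/k)·e^(−kt).
F₁/k = 5.63/3.088×10^-5 = 182340 Tg P; kt = 3.088×10^-5 × 41900 = 1.294, e^(−kt) = 0.2743.
M(41900) = 182340 + (93600 − 182340) × 0.2743 = 182340 − 24340 = 158000 Tg P.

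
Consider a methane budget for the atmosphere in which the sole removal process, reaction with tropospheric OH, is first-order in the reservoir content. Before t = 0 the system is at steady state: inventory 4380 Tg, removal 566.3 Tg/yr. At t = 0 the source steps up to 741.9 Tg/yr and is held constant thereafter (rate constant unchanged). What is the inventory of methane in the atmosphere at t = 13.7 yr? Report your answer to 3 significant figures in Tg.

5510 Tg

Residence time τ = M₀/F₀ = 7.734 yr. The eventual steady state is M_∞ = M₀·(F₁/F₀) = 4380 × 741.9/566.3 = 5738.2 Tg.
The anomaly ΔM(t) = M(t) − M_∞ decays as ΔM₀·e^(−t/τ) with ΔM₀ = 4380 − 5738.2 = −1358 Tg.
At t = 13.7 yr, e^(−t/τ) = e^(−1.771) = 0.1701, so ΔM = −231.0 Tg and M = 5738.2 − 231.0 = 5507.1 Tg.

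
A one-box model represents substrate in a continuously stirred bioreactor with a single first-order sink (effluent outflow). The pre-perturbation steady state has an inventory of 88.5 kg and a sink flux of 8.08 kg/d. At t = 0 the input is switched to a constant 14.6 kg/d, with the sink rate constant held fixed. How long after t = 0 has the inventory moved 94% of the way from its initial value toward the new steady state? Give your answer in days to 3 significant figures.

τ = M₀/F₀ = 88.5/8.08 = 10.95 d.
The remaining gap fraction is e^(−t/τ); 94% covered ⇒ e^(−t/τ) = 0.0600.
t = −τ ln(0.0600) = 10.95 × 2.813 = 30.82 d.

30.8 d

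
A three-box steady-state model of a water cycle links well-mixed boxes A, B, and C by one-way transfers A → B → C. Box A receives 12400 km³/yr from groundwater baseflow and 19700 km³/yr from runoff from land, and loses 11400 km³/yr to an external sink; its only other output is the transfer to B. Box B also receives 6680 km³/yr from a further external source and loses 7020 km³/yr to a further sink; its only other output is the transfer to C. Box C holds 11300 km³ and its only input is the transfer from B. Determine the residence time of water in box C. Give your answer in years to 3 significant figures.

0.555 yr

Box A: F(A→B) = (12400 + 19700) − 11400 = 20700 km³/yr.
Box B: F(B→C) = (20700 + 6680) − 7020 = 20360 km³/yr.
Box C throughput = its input = 20360 km³/yr; τ = 11300 / 20360 = 0.5550 yr.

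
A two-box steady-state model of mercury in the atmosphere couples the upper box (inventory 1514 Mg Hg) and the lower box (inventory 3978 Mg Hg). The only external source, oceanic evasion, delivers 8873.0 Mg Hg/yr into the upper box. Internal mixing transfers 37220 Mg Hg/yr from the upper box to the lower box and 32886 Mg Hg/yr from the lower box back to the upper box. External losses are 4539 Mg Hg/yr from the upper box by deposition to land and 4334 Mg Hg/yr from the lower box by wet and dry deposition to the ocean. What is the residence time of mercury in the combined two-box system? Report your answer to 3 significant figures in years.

0.619 yr

Residence time in the combined system uses the total inventory and the total *external* removal — internal exchanges between the two boxes cancel.
M_total = 1514 + 3978 = 5492.0 Mg Hg.
ΣF_external_out = 4539 + 4334 = 8873.0 Mg Hg/yr.
τ = M_total / ΣF_ext = 5492.0 / 8873.0 = 0.6190 yr.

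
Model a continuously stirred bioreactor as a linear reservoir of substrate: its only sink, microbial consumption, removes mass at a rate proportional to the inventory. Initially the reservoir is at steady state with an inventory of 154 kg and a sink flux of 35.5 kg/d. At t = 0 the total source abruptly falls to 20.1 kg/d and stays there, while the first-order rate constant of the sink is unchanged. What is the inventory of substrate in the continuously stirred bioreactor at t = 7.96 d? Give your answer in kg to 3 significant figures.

97.9 kg

τ = M₀/F₀ = 154/35.5 = 4.338 d; rate constant k = 1/τ.
New steady state M_∞ = F₁/k = F₁·τ = 20.1 × 4.338 = 87.194 kg.
M(t) = M_∞ + (M₀ − M_∞)·e^(−t/τ); t/τ = 7.96/4.338 = 1.835, so e^(−t/τ) = 0.1596.
M(t) = 87.194 + 66.81 × 0.1596 = 97.858 kg.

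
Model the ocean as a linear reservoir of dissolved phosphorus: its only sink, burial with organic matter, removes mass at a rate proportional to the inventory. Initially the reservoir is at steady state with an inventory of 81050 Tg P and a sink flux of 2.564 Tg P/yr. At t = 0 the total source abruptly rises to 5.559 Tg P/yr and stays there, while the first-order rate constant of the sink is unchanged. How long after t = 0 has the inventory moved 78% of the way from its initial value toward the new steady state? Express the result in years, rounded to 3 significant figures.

τ = M₀/F₀ = 81050/2.564 = 31610 yr.
The remaining gap fraction is e^(−t/τ); 78% covered ⇒ e^(−t/τ) = 0.220.
t = −τ ln(0.220) = 31610 × 1.514 = 47860 yr.

47900 yr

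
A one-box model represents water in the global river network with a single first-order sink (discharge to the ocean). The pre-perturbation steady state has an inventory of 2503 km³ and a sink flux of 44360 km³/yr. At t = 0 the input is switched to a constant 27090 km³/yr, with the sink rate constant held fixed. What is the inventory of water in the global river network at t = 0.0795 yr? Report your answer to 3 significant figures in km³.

Residence time τ = M₀/F₀ = 0.05642 yr. The eventual steady state is M_∞ = M₀·(F₁/F₀) = 2503 × 27090/44360 = 1528.5 km³.
The anomaly ΔM(t) = M(t) − M_∞ decays as ΔM₀·e^(−t/τ) with ΔM₀ = 2503 − 1528.5 = 974.5 km³.
At t = 0.0795 yr, e^(−t/τ) = e^(−1.409) = 0.2444, so ΔM = 238.2 km³ and M = 1528.5 + 238.2 = 1766.7 km³.

1770 km³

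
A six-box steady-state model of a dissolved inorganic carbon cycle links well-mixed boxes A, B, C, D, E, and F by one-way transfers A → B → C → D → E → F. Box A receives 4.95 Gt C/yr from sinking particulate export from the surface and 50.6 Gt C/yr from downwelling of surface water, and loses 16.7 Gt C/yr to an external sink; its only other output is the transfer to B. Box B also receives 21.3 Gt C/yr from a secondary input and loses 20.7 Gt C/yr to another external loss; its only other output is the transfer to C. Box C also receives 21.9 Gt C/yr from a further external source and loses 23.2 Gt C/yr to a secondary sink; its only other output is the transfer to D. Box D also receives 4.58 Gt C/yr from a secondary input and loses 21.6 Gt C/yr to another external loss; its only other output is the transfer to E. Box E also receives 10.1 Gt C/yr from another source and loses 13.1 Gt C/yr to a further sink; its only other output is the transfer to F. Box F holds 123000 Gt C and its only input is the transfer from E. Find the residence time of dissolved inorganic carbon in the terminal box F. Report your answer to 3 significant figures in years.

Box A: F(A→B) = (4.95 + 50.6) − 16.7 = 38.850 Gt C/yr.
Box B: F(B→C) = (38.850 + 21.3) − 20.7 = 39.450 Gt C/yr.
Box C: F(C→D) = (39.450 + 21.9) − 23.2 = 38.150 Gt C/yr.
Box D: F(D→E) = (38.150 + 4.58) − 21.6 = 21.130 Gt C/yr.
Box E: F(E→F) = (21.130 + 10.1) − 13.1 = 18.130 Gt C/yr.
Box F throughput = its input = 18.130 Gt C/yr; τ = 123000 / 18.130 = 6784 yr.

6780 yr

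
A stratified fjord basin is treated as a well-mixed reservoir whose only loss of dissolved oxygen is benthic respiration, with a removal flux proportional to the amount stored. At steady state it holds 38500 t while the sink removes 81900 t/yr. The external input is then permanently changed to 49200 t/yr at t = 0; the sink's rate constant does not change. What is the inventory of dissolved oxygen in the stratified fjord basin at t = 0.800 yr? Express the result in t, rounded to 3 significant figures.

Residence time τ = M₀/F₀ = 0.4701 yr. The eventual steady state is M_∞ = M₀·(F₁/F₀) = 38500 × 49200/81900 = 23128 t.
The anomaly ΔM(t) = M(t) − M_∞ decays as ΔM₀·e^(−t/τ) with ΔM₀ = 38500 − 23128 = 15370 t.
At t = 0.800 yr, e^(−t/τ) = e^(−1.702) = 0.1824, so ΔM = 2803 t and M = 23128 + 2803 = 25931 t.

25900 t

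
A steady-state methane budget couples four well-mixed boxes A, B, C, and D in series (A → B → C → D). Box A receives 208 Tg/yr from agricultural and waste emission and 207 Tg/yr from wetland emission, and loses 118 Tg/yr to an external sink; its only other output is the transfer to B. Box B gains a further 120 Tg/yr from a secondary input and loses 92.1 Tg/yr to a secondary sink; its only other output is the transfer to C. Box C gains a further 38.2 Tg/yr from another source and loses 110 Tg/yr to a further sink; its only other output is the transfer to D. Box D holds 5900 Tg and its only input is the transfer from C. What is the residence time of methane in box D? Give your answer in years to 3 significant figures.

Box A: F(A→B) = (208 + 207) − 118 = 297.00 Tg/yr.
Box B: F(B→C) = (297.00 + 120) − 92.1 = 324.90 Tg/yr.
Box C: F(C→D) = (324.90 + 38.2) − 110 = 253.10 Tg/yr.
Box D throughput = its input = 253.10 Tg/yr; τ = 5900 / 253.10 = 23.31 yr.

23.3 yr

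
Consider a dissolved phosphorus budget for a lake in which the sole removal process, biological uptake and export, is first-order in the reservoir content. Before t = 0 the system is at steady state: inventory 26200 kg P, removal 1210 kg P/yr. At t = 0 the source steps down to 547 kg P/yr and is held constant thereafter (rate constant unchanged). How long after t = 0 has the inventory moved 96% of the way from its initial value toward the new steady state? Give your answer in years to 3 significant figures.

τ = M₀/F₀ = 26200/1210 = 21.65 yr.
The remaining gap fraction is e^(−t/τ); 96% covered ⇒ e^(−t/τ) = 0.0400.
t = −τ ln(0.0400) = 21.65 × 3.219 = 69.70 yr.

69.7 yr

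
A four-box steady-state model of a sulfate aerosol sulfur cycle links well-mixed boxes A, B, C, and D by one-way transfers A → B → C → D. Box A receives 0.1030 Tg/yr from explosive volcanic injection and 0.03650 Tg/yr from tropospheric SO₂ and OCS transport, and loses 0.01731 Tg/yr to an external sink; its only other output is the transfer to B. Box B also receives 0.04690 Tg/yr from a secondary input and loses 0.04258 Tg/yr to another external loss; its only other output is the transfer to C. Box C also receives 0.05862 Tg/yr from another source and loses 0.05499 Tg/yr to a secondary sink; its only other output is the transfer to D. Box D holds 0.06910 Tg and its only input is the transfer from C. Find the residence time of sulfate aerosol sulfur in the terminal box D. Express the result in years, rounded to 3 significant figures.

0.531 yr

Box A: F(A→B) = (0.1030 + 0.03650) − 0.01731 = 0.12219 Tg/yr.
Box B: F(B→C) = (0.12219 + 0.04690) − 0.04258 = 0.12651 Tg/yr.
Box C: F(C→D) = (0.12651 + 0.05862) − 0.05499 = 0.13014 Tg/yr.
Box D throughput = its input = 0.13014 Tg/yr; τ = 0.06910 / 0.13014 = 0.5310 yr.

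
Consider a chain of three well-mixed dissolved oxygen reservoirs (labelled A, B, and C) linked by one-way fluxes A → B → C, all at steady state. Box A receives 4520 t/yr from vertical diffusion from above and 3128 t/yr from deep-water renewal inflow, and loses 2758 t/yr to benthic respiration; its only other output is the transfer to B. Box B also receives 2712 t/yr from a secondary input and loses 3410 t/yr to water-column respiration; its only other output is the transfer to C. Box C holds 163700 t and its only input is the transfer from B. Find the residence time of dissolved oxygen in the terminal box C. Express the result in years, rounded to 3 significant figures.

Box A: F(A→B) = (4520 + 3128) − 2758 = 4890.0 t/yr.
Box B: F(B→C) = (4890.0 + 2712) − 3410 = 4192.0 t/yr.
Box C throughput = its input = 4192.0 t/yr; τ = 163700 / 4192.0 = 39.05 yr.

39.1 yr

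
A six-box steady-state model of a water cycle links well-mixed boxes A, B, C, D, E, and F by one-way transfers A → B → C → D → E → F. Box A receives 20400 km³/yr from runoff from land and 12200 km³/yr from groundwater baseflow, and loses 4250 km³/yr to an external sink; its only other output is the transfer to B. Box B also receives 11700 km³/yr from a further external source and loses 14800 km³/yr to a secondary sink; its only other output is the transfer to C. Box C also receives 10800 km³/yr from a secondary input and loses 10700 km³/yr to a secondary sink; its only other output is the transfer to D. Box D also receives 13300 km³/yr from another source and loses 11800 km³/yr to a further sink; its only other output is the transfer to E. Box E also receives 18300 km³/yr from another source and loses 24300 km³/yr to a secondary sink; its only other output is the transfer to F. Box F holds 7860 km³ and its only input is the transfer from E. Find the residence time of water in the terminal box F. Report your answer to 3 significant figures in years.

0.377 yr

Box A: F(A→B) = (20400 + 12200) − 4250 = 28350 km³/yr.
Box B: F(B→C) = (28350 + 11700) − 14800 = 25250 km³/yr.
Box C: F(C→D) = (25250 + 10800) − 10700 = 25350 km³/yr.
Box D: F(D→E) = (25350 + 13300) − 11800 = 26850 km³/yr.
Box E: F(E→F) = (26850 + 18300) − 24300 = 20850 km³/yr.
Box F throughput = its input = 20850 km³/yr; τ = 7860 / 20850 = 0.3770 yr.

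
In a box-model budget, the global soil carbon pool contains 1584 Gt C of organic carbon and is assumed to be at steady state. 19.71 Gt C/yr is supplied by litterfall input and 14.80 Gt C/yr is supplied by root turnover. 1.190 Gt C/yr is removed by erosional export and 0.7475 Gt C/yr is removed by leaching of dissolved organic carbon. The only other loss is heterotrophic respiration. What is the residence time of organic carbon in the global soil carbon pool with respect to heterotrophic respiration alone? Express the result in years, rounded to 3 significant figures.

At steady state ΣF_in = ΣF_out.
ΣF_in = 19.71 + 14.80 = 34.510 Gt C/yr.
Heterotrophic respiration flux = ΣF_in − (1.190 + 0.7475) = 34.510 − 1.938 = 32.57 Gt C/yr.
τ = M / F = 1584 / 32.57 = 48.63 yr.

48.6 yr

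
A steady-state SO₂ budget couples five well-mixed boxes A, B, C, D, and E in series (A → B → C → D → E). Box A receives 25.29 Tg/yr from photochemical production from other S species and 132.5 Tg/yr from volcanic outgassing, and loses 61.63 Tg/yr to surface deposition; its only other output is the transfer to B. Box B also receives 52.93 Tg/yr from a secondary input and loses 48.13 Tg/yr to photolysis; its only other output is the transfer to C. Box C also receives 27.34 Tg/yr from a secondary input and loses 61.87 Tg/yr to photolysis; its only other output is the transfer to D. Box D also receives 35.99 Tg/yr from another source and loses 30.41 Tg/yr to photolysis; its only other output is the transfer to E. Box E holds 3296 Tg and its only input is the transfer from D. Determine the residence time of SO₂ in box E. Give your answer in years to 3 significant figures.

45.8 yr

Box A: F(A→B) = (25.29 + 132.5) − 61.63 = 96.160 Tg/yr.
Box B: F(B→C) = (96.160 + 52.93) − 48.13 = 100.96 Tg/yr.
Box C: F(C→D) = (100.96 + 27.34) − 61.87 = 66.430 Tg/yr.
Box D: F(D→E) = (66.430 + 35.99) − 30.41 = 72.010 Tg/yr.
Box E throughput = its input = 72.010 Tg/yr; τ = 3296 / 72.010 = 45.77 yr.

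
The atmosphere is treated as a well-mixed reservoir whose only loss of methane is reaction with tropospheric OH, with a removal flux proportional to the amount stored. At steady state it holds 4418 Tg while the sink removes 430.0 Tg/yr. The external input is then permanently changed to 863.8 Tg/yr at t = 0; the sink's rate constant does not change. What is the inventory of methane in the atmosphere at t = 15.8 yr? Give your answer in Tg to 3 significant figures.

7920 Tg

τ = M₀/F₀ = 4418/430.0 = 10.27 yr; rate constant k = 1/τ.
New steady state M_∞ = F₁/k = F₁·τ = 863.8 × 10.27 = 8875.0 Tg.
M(t) = M_∞ + (M₀ − M_∞)·e^(−t/τ); t/τ = 15.8/10.27 = 1.538, so e^(−t/τ) = 0.2149.
M(t) = 8875.0 − 4457 × 0.2149 = 7917.4 Tg.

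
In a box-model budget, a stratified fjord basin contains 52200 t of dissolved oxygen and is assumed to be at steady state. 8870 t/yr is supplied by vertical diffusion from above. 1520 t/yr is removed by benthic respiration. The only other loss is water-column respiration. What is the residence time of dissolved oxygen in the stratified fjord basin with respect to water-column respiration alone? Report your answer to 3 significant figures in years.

At steady state ΣF_in = ΣF_out.
ΣF_in = 8870.0 t/yr.
Water-column respiration flux = ΣF_in − (1520) = 8870.0 − 1520 = 7350 t/yr.
τ = M / F = 52200 / 7350 = 7.102 yr.

7.10 yr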